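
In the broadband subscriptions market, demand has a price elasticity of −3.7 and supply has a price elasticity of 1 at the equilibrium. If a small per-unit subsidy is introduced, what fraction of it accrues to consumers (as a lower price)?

Consumer share = 10/47

For a small subsidy around the equilibrium, the benefit split depends on the relative slopes, which at a point are proportional to the elasticities.
Buyer share = εs/(εs + |εd|) = 1/(1 + 3.7) = 10/47; seller share = |εd|/(εs + |εd|) = 37/47.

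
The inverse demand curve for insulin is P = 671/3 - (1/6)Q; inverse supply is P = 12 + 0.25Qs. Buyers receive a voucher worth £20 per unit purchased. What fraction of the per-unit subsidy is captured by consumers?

Pre-subsidy: 671/3 - (1/6)Q = 12 + 0.25Q gives Q* = 508 and P* = 139.
With the rebate, buyers effectively pay Pb = Ps − 20, where Ps is the price sellers receive.
On the curves, Pb = 671/3 - (1/6)Q and Ps = 12 + 0.25Q; the wedge Ps − Pb = 20 gives 12 + 0.25Q − (671/3 - (1/6)Q) = 20, so Q' = 556.
Then Pb = 671/3 − (1/6)·556 = 131 and Ps = 12 + 0.25·556 = 151.
Buyers' price falls by P* − Pb = 139 − 131 = 8; sellers' price rises by Ps − P* = 151 − 139 = 12.
So consumers capture 8/20 = 0.4 of each unit of subsidy.

Consumer share = 0.4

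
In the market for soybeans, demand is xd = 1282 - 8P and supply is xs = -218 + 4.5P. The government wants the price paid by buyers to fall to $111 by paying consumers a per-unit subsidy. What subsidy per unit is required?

Required subsidy s = $25 per unit

At a buyer price of 111, quantity demanded is 1282 − 8·111 = 394.
Sellers supply 394 only when they receive Ps with -218 + 4.5·Ps = 394, i.e. Ps = 136.
s = Ps − Pb = 136 − 111 = 25.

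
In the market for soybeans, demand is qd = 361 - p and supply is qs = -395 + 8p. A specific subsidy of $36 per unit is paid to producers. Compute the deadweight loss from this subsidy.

Pre-subsidy: 361 - p = -395 + 8p gives p* = 84, q* = 277.
With the subsidy, sellers receive ps = pb + 36 for each unit, where pb is the price buyers pay.
Supply in terms of pb becomes qs = -395 + 8(pb + 36) = -107 + 8pb. Setting this equal to demand: 361 - pb = -107 + 8pb, so pb = 52.
Sellers receive ps = 52 + 36 = 88; q' = 361 − 1·52 = 309.
The subsidy expands output by 309 − 277 = 32 past the efficient level; on those units the gap between marginal cost and willingness to pay runs from 0 up to 36.
DWL = ½ × 36 × 32 = 576.

Deadweight loss = $576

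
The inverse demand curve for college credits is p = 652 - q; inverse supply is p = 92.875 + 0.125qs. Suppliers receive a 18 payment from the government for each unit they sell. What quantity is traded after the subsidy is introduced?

Pre-subsidy: 652 - q = 92.875 + 0.125q gives q* = 497 and p* = 155.
With the subsidy, sellers receive ps = pb + 18 for each unit, where pb is the price buyers pay.
On the curves, pb = 652 - q and ps = 92.875 + 0.125q; the wedge ps − pb = 18 gives 92.875 + 0.125q − (652 - q) = 18, so q' = 513.
Then pb = 652 − 1·513 = 139 and ps = 92.875 + 0.125·513 = 157.

q' = 513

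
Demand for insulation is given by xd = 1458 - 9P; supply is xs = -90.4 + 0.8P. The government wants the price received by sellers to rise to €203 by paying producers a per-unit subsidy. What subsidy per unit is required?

Required subsidy s = €49 per unit

At a seller price of 203, quantity supplied is -90.4 + 0.8·203 = 72.
Buyers absorb 72 only when they pay Pb with 1458 − 9·Pb = 72, i.e. Pb = 154.
s = Ps − Pb = 203 − 154 = 49.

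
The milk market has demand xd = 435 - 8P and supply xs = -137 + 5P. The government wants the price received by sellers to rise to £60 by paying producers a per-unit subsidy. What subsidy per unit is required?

At a seller price of 60, quantity supplied is -137 + 5·60 = 163.
Buyers absorb 163 only when they pay Pb with 435 − 8·Pb = 163, i.e. Pb = 34.
s = Ps − Pb = 60 − 34 = 26.

Required subsidy s = £26 per unit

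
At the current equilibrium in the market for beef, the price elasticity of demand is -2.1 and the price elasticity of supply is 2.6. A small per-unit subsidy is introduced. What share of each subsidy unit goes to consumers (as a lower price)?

For a small subsidy around the equilibrium, the benefit split depends on the relative slopes, which at a point are proportional to the elasticities.
Buyer share = εs/(εs + |εd|) = 2.6/(2.6 + 2.1) = 26/47; seller share = |εd|/(εs + |εd|) = 21/47.

Consumer share = 26/47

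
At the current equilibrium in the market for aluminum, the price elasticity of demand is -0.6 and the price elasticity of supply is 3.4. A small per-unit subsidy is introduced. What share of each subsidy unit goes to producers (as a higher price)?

For a small subsidy around the equilibrium, the benefit split depends on the relative slopes, which at a point are proportional to the elasticities.
Buyer share = εs/(εs + |εd|) = 3.4/(3.4 + 0.6) = 0.85; seller share = |εd|/(εs + |εd|) = 0.15.
So producers capture 0.15 of the subsidy.

Producer share = 0.15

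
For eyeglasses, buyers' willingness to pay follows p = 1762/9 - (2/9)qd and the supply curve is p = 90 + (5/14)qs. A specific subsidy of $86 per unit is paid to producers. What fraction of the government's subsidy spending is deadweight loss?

DWL / government spending = 387/1726

Pre-subsidy: 1762/9 - (2/9)q = 90 + (5/14)q gives q* = 13328/73 and p* = 11330/73.
With the subsidy, sellers receive ps = pb + 86 for each unit, where pb is the price buyers pay.
On the curves, pb = 1762/9 - (2/9)q and ps = 90 + (5/14)q; the wedge ps − pb = 86 gives 90 + (5/14)q − (1762/9 - (2/9)q) = 86, so q' = 24164/73.
Then pb = 1762/9 − (2/9)·(24164/73) = 8922/73 and ps = 90 + (5/14)·(24164/73) = 15200/73.
ΔCS = ½(13328/73 + 24164/73)(11330/73 − 8922/73) = 45140368/5329; ΔPS = ½(13328/73 + 24164/73)(15200/73 − 11330/73) = 72547020/5329.
Government spending = 86 × 24164/73 = 2078104/73.
DWL = ½ × 86 × (24164/73 − 13328/73) = 465948/73; fraction = (465948/73) / (2078104/73) = 387/1726.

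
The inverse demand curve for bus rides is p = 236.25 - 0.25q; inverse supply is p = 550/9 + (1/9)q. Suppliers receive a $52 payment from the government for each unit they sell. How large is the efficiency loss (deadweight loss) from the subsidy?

Pre-subsidy: 236.25 - 0.25q = 550/9 + (1/9)q gives q* = 485 and p* = 115.
With the subsidy, sellers receive ps = pb + 52 for each unit, where pb is the price buyers pay.
On the curves, pb = 236.25 - 0.25q and ps = 550/9 + (1/9)q; the wedge ps − pb = 52 gives 550/9 + (1/9)q − (236.25 - 0.25q) = 52, so q' = 629.
Then pb = 236.25 − 0.25·629 = 79 and ps = 550/9 + (1/9)·629 = 131.
The subsidy expands output by 629 − 485 = 144 past the efficient level; on those units the gap between marginal cost and willingness to pay runs from 0 up to 52.
DWL = ½ × 52 × 144 = 3744.

Deadweight loss = $3744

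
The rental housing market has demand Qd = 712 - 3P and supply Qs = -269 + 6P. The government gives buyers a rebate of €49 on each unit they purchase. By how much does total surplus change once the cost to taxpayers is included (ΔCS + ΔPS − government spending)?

Pre-subsidy: 712 - 3P = -269 + 6P gives P* = 109, Q* = 385.
With the rebate, buyers effectively pay Pb = Ps − 49, where Ps is the price sellers receive.
Demand in terms of Ps becomes Qd = 712 − 3(Ps − 49) = 859 - 3Ps. Setting this equal to supply: 859 - 3Ps = -269 + 6Ps, so Ps = 376/3.
Buyers pay Pb = 376/3 − 49 = 229/3; Q' = -269 + 6·(376/3) = 483.
ΔCS = ½(385 + 483)(109 − 229/3) = 42532/3; ΔPS = ½(385 + 483)(376/3 − 109) = 21266/3.
Government spending = 49 × 483 = 23667.
Net change = 42532/3 + 21266/3 − 23667 = -2401. The loss equals the DWL triangle ½·49·98.

Net change in total surplus = -€2401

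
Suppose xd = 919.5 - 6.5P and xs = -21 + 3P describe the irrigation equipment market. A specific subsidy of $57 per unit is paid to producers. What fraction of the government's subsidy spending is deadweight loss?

Pre-subsidy: 919.5 - 6.5P = -21 + 3P gives P* = 99, x* = 276.
With the subsidy, sellers receive Ps = Pb + 57 for each unit, where Pb is the price buyers pay.
Supply in terms of Pb becomes xs = -21 + 3(Pb + 57) = 150 + 3Pb. Setting this equal to demand: 919.5 - 6.5Pb = 150 + 3Pb, so Pb = 81.
Sellers receive Ps = 81 + 57 = 138; x' = 919.5 − 6.5·81 = 393.
ΔCS = ½(276 + 393)(99 − 81) = 6021; ΔPS = ½(276 + 393)(138 − 99) = 13045.5.
Government spending = 57 × 393 = 22401.
DWL = ½ × 57 × (393 − 276) = 3334.5; fraction = 3334.5 / 22401 = 39/262.

DWL / government spending = 39/262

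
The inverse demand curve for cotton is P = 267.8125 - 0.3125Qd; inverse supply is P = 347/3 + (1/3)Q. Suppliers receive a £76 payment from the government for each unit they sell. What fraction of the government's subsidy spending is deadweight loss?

Pre-subsidy: 267.8125 - 0.3125Q = 347/3 + (1/3)Q gives Q* = 7303/31 and P* = 6020/31.
With the subsidy, sellers receive Ps = Pb + 76 for each unit, where Pb is the price buyers pay.
On the curves, Pb = 267.8125 - 0.3125Q and Ps = 347/3 + (1/3)Q; the wedge Ps − Pb = 76 gives 347/3 + (1/3)Q − (267.8125 - 0.3125Q) = 76, so Q' = 10951/31.
Then Pb = 267.8125 − 0.3125·(10951/31) = 4880/31 and Ps = 347/3 + (1/3)·(10951/31) = 7236/31.
ΔCS = ½(7303/31 + 10951/31)(6020/31 − 4880/31) = 10404780/961; ΔPS = ½(7303/31 + 10951/31)(7236/31 − 6020/31) = 11098432/961.
Government spending = 76 × 10951/31 = 832276/31.
DWL = ½ × 76 × (10951/31 − 7303/31) = 138624/31; fraction = (138624/31) / (832276/31) = 1824/10951.

DWL / government spending = 1824/10951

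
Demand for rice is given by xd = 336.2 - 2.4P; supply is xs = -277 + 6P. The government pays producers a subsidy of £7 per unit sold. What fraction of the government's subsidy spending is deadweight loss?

Pre-subsidy: 336.2 - 2.4P = -277 + 6P gives P* = 73, x* = 161.
With the subsidy, sellers receive Ps = Pb + 7 for each unit, where Pb is the price buyers pay.
Supply in terms of Pb becomes xs = -277 + 6(Pb + 7) = -235 + 6Pb. Setting this equal to demand: 336.2 - 2.4Pb = -235 + 6Pb, so Pb = 68.
Sellers receive Ps = 68 + 7 = 75; x' = 336.2 − 2.4·68 = 173.
ΔCS = ½(161 + 173)(73 − 68) = 835; ΔPS = ½(161 + 173)(75 − 73) = 334.
Government spending = 7 × 173 = 1211.
DWL = ½ × 7 × (173 − 161) = 42; fraction = 42 / 1211 = 6/173.

DWL / government spending = 6/173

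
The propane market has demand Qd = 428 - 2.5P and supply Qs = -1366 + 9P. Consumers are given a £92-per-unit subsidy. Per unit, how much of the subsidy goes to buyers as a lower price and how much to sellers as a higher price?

Buyers gain £72 per unit; sellers gain £20 per unit

Pre-subsidy: 428 - 2.5P = -1366 + 9P gives P* = 156, Q* = 38.
With the rebate, buyers effectively pay Pb = Ps − 92, where Ps is the price sellers receive.
Demand in terms of Ps becomes Qd = 428 − 2.5(Ps − 92) = 658 - 2.5Ps. Setting this equal to supply: 658 - 2.5Ps = -1366 + 9Ps, so Ps = 176.
Buyers pay Pb = 176 − 92 = 84; Q' = -1366 + 9·176 = 218.
Buyers' price falls by P* − Pb = 156 − 84 = 72; sellers' price rises by Ps − P* = 176 − 156 = 20.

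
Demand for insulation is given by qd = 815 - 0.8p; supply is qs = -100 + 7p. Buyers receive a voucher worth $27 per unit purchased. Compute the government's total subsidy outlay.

Pre-subsidy: 815 - 0.8p = -100 + 7p gives p* = 1525/13, q* = 9375/13.
With the rebate, buyers effectively pay pb = ps − 27, where ps is the price sellers receive.
Demand in terms of ps becomes qd = 815 − 0.8(ps − 27) = 836.6 - 0.8ps. Setting this equal to supply: 836.6 - 0.8ps = -100 + 7ps, so ps = 1561/13.
Buyers pay pb = 1561/13 − 27 = 1210/13; q' = -100 + 7·(1561/13) = 9627/13.
Government outlay = subsidy × quantity = 27 × 9627/13 = 259929/13.

Government cost = 259929/13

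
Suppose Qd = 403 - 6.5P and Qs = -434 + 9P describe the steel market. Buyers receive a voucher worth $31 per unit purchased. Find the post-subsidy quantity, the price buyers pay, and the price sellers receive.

Pre-subsidy: 403 - 6.5P = -434 + 9P gives P* = 54, Q* = 52.
With the rebate, buyers effectively pay Pb = Ps − 31, where Ps is the price sellers receive.
Demand in terms of Ps becomes Qd = 403 − 6.5(Ps − 31) = 604.5 - 6.5Ps. Setting this equal to supply: 604.5 - 6.5Ps = -434 + 9Ps, so Ps = 67.
Buyers pay Pb = 67 − 31 = 36; Q' = -434 + 9·67 = 169.

Q' = 169; buyers pay $36; sellers receive $67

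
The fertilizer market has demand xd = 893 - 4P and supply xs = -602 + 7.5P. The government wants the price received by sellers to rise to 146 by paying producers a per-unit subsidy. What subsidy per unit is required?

At a seller price of 146, quantity supplied is -602 + 7.5·146 = 493.
Buyers absorb 493 only when they pay Pb with 893 − 4·Pb = 493, i.e. Pb = 100.
s = Ps − Pb = 146 − 100 = 46.

Required subsidy s = 46 per unit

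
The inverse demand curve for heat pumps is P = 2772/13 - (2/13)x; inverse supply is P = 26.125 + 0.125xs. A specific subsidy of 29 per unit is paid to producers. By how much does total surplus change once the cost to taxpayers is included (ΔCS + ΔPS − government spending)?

Pre-subsidy: 2772/13 - (2/13)x = 26.125 + 0.125x gives x* = 671 and P* = 110.
With the subsidy, sellers receive Ps = Pb + 29 for each unit, where Pb is the price buyers pay.
On the curves, Pb = 2772/13 - (2/13)x and Ps = 26.125 + 0.125x; the wedge Ps − Pb = 29 gives 26.125 + 0.125x − (2772/13 - (2/13)x) = 29, so x' = 775.
Then Pb = 2772/13 − (2/13)·775 = 94 and Ps = 26.125 + 0.125·775 = 123.
ΔCS = ½(671 + 775)(110 − 94) = 11568; ΔPS = ½(671 + 775)(123 − 110) = 9399.
Government spending = 29 × 775 = 22475.
Net change = 11568 + 9399 − 22475 = -1508. The loss equals the DWL triangle ½·29·104.

Net change in total surplus = -1508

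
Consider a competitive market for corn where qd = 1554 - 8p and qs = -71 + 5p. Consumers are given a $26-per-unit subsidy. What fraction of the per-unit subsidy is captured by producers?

Pre-subsidy: 1554 - 8p = -71 + 5p gives p* = 125, q* = 554.
With the rebate, buyers effectively pay pb = ps − 26, where ps is the price sellers receive.
Demand in terms of ps becomes qd = 1554 − 8(ps − 26) = 1762 - 8ps. Setting this equal to supply: 1762 - 8ps = -71 + 5ps, so ps = 141.
Buyers pay pb = 141 − 26 = 115; q' = -71 + 5·141 = 634.
Buyers' price falls by p* − pb = 125 − 115 = 10; sellers' price rises by ps − p* = 141 − 125 = 16.
So producers capture 16/26 = 8/13 of each unit of subsidy.

Producer share = 8/13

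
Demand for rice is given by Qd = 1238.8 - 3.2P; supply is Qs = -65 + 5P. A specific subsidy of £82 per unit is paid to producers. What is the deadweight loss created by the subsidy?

Pre-subsidy: 1238.8 - 3.2P = -65 + 5P gives P* = 159, Q* = 730.
With the subsidy, sellers receive Ps = Pb + 82 for each unit, where Pb is the price buyers pay.
Supply in terms of Pb becomes Qs = -65 + 5(Pb + 82) = 345 + 5Pb. Setting this equal to demand: 1238.8 - 3.2Pb = 345 + 5Pb, so Pb = 109.
Sellers receive Ps = 109 + 82 = 191; Q' = 1238.8 − 3.2·109 = 890.
The subsidy expands output by 890 − 730 = 160 past the efficient level; on those units the gap between marginal cost and willingness to pay runs from 0 up to 82.
DWL = ½ × 82 × 160 = 6560.

Deadweight loss = £6560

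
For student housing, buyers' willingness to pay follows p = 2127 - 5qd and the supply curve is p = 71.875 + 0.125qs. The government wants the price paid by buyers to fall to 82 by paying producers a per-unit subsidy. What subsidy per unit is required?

At a buyer price of 82, quantity demanded is 425.4 − 0.2·82 = 409.
Sellers supply 409 only when they receive ps = 71.875 + 0.125·409 = 123.
s = ps − pb = 123 − 82 = 41.

Required subsidy s = 41 per unit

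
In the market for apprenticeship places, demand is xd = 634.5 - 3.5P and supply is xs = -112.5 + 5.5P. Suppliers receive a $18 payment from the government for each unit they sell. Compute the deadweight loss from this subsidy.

Deadweight loss = $346.5

Pre-subsidy: 634.5 - 3.5P = -112.5 + 5.5P gives P* = 83, x* = 344.
With the subsidy, sellers receive Ps = Pb + 18 for each unit, where Pb is the price buyers pay.
Supply in terms of Pb becomes xs = -112.5 + 5.5(Pb + 18) = -13.5 + 5.5Pb. Setting this equal to demand: 634.5 - 3.5Pb = -13.5 + 5.5Pb, so Pb = 72.
Sellers receive Ps = 72 + 18 = 90; x' = 634.5 − 3.5·72 = 382.5.
The subsidy expands output by 382.5 − 344 = 38.5 past the efficient level; on those units the gap between marginal cost and willingness to pay runs from 0 up to 18.
DWL = ½ × 18 × 38.5 = 346.5.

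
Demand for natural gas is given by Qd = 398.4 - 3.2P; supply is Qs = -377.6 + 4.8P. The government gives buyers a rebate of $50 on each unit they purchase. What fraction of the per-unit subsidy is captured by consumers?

Pre-subsidy: 398.4 - 3.2P = -377.6 + 4.8P gives P* = 97, Q* = 88.
With the rebate, buyers effectively pay Pb = Ps − 50, where Ps is the price sellers receive.
Demand in terms of Ps becomes Qd = 398.4 − 3.2(Ps − 50) = 558.4 - 3.2Ps. Setting this equal to supply: 558.4 - 3.2Ps = -377.6 + 4.8Ps, so Ps = 117.
Buyers pay Pb = 117 − 50 = 67; Q' = -377.6 + 4.8·117 = 184.
Buyers' price falls by P* − Pb = 97 − 67 = 30; sellers' price rises by Ps − P* = 117 − 97 = 20.
So consumers capture 30/50 = 0.6 of each unit of subsidy.

Consumer share = 0.6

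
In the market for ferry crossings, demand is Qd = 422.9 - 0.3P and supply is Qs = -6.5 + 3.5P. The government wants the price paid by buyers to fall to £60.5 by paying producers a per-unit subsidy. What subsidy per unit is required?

At a buyer price of 60.5, quantity demanded is 422.9 − 0.3·60.5 = 404.75.
Sellers supply 404.75 only when they receive Ps with -6.5 + 3.5·Ps = 404.75, i.e. Ps = 117.5.
s = Ps − Pb = 117.5 − 60.5 = 57.

Required subsidy s = £57 per unit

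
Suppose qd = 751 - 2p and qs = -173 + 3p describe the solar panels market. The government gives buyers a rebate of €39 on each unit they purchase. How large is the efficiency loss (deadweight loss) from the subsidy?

Deadweight loss = €912.6

Pre-subsidy: 751 - 2p = -173 + 3p gives p* = 184.8, q* = 381.4.
With the rebate, buyers effectively pay pb = ps − 39, where ps is the price sellers receive.
Demand in terms of ps becomes qd = 751 − 2(ps − 39) = 829 - 2ps. Setting this equal to supply: 829 - 2ps = -173 + 3ps, so ps = 200.4.
Buyers pay pb = 200.4 − 39 = 161.4; q' = -173 + 3·200.4 = 428.2.
The subsidy expands output by 428.2 − 381.4 = 46.8 past the efficient level; on those units the gap between marginal cost and willingness to pay runs from 0 up to 39.
DWL = ½ × 39 × 46.8 = 912.6.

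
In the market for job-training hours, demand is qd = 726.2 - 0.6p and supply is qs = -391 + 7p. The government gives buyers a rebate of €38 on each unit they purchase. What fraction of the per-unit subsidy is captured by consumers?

Pre-subsidy: 726.2 - 0.6p = -391 + 7p gives p* = 147, q* = 638.
With the rebate, buyers effectively pay pb = ps − 38, where ps is the price sellers receive.
Demand in terms of ps becomes qd = 726.2 − 0.6(ps − 38) = 749 - 0.6ps. Setting this equal to supply: 749 - 0.6ps = -391 + 7ps, so ps = 150.
Buyers pay pb = 150 − 38 = 112; q' = -391 + 7·150 = 659.
Buyers' price falls by p* − pb = 147 − 112 = 35; sellers' price rises by ps − p* = 150 − 147 = 3.
So consumers capture 35/38 = 35/38 of each unit of subsidy.

Consumer share = 35/38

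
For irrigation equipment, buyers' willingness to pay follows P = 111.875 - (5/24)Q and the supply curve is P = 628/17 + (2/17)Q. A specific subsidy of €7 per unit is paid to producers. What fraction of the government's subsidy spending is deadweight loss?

Pre-subsidy: 111.875 - (5/24)Q = 628/17 + (2/17)Q gives Q* = 30573/133 and P* = 8510/133.
With the subsidy, sellers receive Ps = Pb + 7 for each unit, where Pb is the price buyers pay.
On the curves, Pb = 111.875 - (5/24)Q and Ps = 628/17 + (2/17)Q; the wedge Ps − Pb = 7 gives 628/17 + (2/17)Q − (111.875 - (5/24)Q) = 7, so Q' = 33429/133.
Then Pb = 111.875 − (5/24)·(33429/133) = 7915/133 and Ps = 628/17 + (2/17)·(33429/133) = 8846/133.
ΔCS = ½(30573/133 + 33429/133)(8510/133 − 7915/133) = 2720085/2527; ΔPS = ½(30573/133 + 33429/133)(8846/133 − 8510/133) = 1536048/2527.
Government spending = 7 × 33429/133 = 33429/19.
DWL = ½ × 7 × (33429/133 − 30573/133) = 1428/19; fraction = (1428/19) / (33429/19) = 476/11143.

DWL / government spending = 476/11143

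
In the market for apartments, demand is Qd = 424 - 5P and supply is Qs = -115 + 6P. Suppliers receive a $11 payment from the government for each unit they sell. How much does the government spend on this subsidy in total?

Pre-subsidy: 424 - 5P = -115 + 6P gives P* = 49, Q* = 179.
With the subsidy, sellers receive Ps = Pb + 11 for each unit, where Pb is the price buyers pay.
Supply in terms of Pb becomes Qs = -115 + 6(Pb + 11) = -49 + 6Pb. Setting this equal to demand: 424 - 5Pb = -49 + 6Pb, so Pb = 43.
Sellers receive Ps = 43 + 11 = 54; Q' = 424 − 5·43 = 209.
Government outlay = subsidy × quantity = 11 × 209 = 2299.

Government cost = $2299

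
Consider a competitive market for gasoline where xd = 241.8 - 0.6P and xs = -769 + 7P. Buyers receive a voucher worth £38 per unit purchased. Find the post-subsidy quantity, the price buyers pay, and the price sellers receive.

Pre-subsidy: 241.8 - 0.6P = -769 + 7P gives P* = 133, x* = 162.
With the rebate, buyers effectively pay Pb = Ps − 38, where Ps is the price sellers receive.
Demand in terms of Ps becomes xd = 241.8 − 0.6(Ps − 38) = 264.6 - 0.6Ps. Setting this equal to supply: 264.6 - 0.6Ps = -769 + 7Ps, so Ps = 136.
Buyers pay Pb = 136 − 38 = 98; x' = -769 + 7·136 = 183.

x' = 183; buyers pay £98; sellers receive £136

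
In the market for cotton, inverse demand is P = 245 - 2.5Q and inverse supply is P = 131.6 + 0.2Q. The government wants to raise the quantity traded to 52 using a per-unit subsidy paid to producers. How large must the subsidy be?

Required subsidy s = 27 per unit

At Q = 52, from the demand curve buyers pay Pb = 245 − 2.5·52 = 115; from the supply curve sellers need Ps = 131.6 + 0.2·52 = 142.
The subsidy must fill the gap: s = Ps − Pb = 142 − 115 = 27.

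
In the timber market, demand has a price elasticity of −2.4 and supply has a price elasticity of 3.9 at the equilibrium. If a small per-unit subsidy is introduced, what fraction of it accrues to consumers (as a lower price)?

Consumer share = 13/21

For a small subsidy around the equilibrium, the benefit split depends on the relative slopes, which at a point are proportional to the elasticities.
Buyer share = εs/(εs + |εd|) = 3.9/(3.9 + 2.4) = 13/21; seller share = |εd|/(εs + |εd|) = 8/21.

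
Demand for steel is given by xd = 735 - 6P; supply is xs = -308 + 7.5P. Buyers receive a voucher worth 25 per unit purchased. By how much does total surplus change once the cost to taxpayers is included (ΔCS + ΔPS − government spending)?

Net change in total surplus = -3125/3

Pre-subsidy: 735 - 6P = -308 + 7.5P gives P* = 2086/27, x* = 2443/9.
With the rebate, buyers effectively pay Pb = Ps − 25, where Ps is the price sellers receive.
Demand in terms of Ps becomes xd = 735 − 6(Ps − 25) = 885 - 6Ps. Setting this equal to supply: 885 - 6Ps = -308 + 7.5Ps, so Ps = 2386/27.
Buyers pay Pb = 2386/27 − 25 = 1711/27; x' = -308 + 7.5·(2386/27) = 3193/9.
ΔCS = ½(2443/9 + 3193/9)(2086/27 − 1711/27) = 352250/81; ΔPS = ½(2443/9 + 3193/9)(2386/27 − 2086/27) = 281800/81.
Government spending = 25 × 3193/9 = 79825/9.
Net change = 352250/81 + 281800/81 − 79825/9 = -3125/3. The loss equals the DWL triangle ½·25·250/3.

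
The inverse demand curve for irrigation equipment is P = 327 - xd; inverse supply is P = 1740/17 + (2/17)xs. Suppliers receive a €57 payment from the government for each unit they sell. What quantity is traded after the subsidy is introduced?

Pre-subsidy: 327 - x = 1740/17 + (2/17)x gives x* = 201 and P* = 126.
With the subsidy, sellers receive Ps = Pb + 57 for each unit, where Pb is the price buyers pay.
On the curves, Pb = 327 - x and Ps = 1740/17 + (2/17)x; the wedge Ps − Pb = 57 gives 1740/17 + (2/17)x − (327 - x) = 57, so x' = 252.
Then Pb = 327 − 1·252 = 75 and Ps = 1740/17 + (2/17)·252 = 132.

x' = 252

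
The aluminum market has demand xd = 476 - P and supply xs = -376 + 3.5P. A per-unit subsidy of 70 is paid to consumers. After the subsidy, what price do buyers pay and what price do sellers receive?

Buyers pay 1214/9; sellers receive 1844/9

Pre-subsidy: 476 - P = -376 + 3.5P gives P* = 568/3, x* = 860/3.
With the rebate, buyers effectively pay Pb = Ps − 70, where Ps is the price sellers receive.
Demand in terms of Ps becomes xd = 476 − 1(Ps − 70) = 546 - Ps. Setting this equal to supply: 546 - Ps = -376 + 3.5Ps, so Ps = 1844/9.
Buyers pay Pb = 1844/9 − 70 = 1214/9; x' = -376 + 3.5·(1844/9) = 3070/9.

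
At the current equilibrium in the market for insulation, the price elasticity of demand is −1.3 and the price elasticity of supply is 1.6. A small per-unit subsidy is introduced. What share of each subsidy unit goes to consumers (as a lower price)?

Consumer share = 16/29

For a small subsidy around the equilibrium, the benefit split depends on the relative slopes, which at a point are proportional to the elasticities.
Buyer share = εs/(εs + |εd|) = 1.6/(1.6 + 1.3) = 16/29; seller share = |εd|/(εs + |εd|) = 13/29.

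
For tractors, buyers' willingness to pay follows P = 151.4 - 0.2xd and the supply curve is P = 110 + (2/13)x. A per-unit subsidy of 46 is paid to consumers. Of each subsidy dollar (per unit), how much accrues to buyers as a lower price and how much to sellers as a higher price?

Buyers gain 26 per unit; sellers gain 20 per unit

Pre-subsidy: 151.4 - 0.2x = 110 + (2/13)x gives x* = 117 and P* = 128.
With the rebate, buyers effectively pay Pb = Ps − 46, where Ps is the price sellers receive.
On the curves, Pb = 151.4 - 0.2x and Ps = 110 + (2/13)x; the wedge Ps − Pb = 46 gives 110 + (2/13)x − (151.4 - 0.2x) = 46, so x' = 247.
Then Pb = 151.4 − 0.2·247 = 102 and Ps = 110 + (2/13)·247 = 148.
Buyers' price falls by P* − Pb = 128 − 102 = 26; sellers' price rises by Ps − P* = 148 − 128 = 20.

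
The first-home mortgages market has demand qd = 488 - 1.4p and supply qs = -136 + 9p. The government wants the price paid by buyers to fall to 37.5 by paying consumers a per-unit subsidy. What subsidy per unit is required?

At a buyer price of 37.5, quantity demanded is 488 − 1.4·37.5 = 435.5.
Sellers supply 435.5 only when they receive ps with -136 + 9·ps = 435.5, i.e. ps = 63.5.
s = ps − pb = 63.5 − 37.5 = 26.

Required subsidy s = 26 per unit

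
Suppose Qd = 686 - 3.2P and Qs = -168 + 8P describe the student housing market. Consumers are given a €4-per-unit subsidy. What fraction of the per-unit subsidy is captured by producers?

Pre-subsidy: 686 - 3.2P = -168 + 8P gives P* = 76.25, Q* = 442.
With the rebate, buyers effectively pay Pb = Ps − 4, where Ps is the price sellers receive.
Demand in terms of Ps becomes Qd = 686 − 3.2(Ps − 4) = 698.8 - 3.2Ps. Setting this equal to supply: 698.8 - 3.2Ps = -168 + 8Ps, so Ps = 2167/28.
Buyers pay Pb = 2167/28 − 4 = 2055/28; Q' = -168 + 8·(2167/28) = 3158/7.
Buyers' price falls by P* − Pb = 76.25 − 2055/28 = 20/7; sellers' price rises by Ps − P* = 2167/28 − 76.25 = 8/7.
So producers capture (8/7)/4 = 2/7 of each unit of subsidy.

Producer share = 2/7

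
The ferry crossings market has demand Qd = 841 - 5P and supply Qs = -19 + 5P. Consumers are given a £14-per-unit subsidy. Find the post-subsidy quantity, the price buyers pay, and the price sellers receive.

Pre-subsidy: 841 - 5P = -19 + 5P gives P* = 86, Q* = 411.
With the rebate, buyers effectively pay Pb = Ps − 14, where Ps is the price sellers receive.
Demand in terms of Ps becomes Qd = 841 − 5(Ps − 14) = 911 - 5Ps. Setting this equal to supply: 911 - 5Ps = -19 + 5Ps, so Ps = 93.
Buyers pay Pb = 93 − 14 = 79; Q' = -19 + 5·93 = 446.

Q' = 446; buyers pay £79; sellers receive £93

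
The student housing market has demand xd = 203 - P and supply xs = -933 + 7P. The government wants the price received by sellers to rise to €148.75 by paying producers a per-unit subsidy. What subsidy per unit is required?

At a seller price of 148.75, quantity supplied is -933 + 7·148.75 = 108.25.
Buyers absorb 108.25 only when they pay Pb with 203 − 1·Pb = 108.25, i.e. Pb = 94.75.
s = Ps − Pb = 148.75 − 94.75 = 54.

Required subsidy s = €54 per unit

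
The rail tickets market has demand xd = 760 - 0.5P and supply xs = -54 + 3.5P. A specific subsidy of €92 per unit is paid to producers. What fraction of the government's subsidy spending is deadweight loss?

Pre-subsidy: 760 - 0.5P = -54 + 3.5P gives P* = 203.5, x* = 658.25.
With the subsidy, sellers receive Ps = Pb + 92 for each unit, where Pb is the price buyers pay.
Supply in terms of Pb becomes xs = -54 + 3.5(Pb + 92) = 268 + 3.5Pb. Setting this equal to demand: 760 - 0.5Pb = 268 + 3.5Pb, so Pb = 123.
Sellers receive Ps = 123 + 92 = 215; x' = 760 − 0.5·123 = 698.5.
ΔCS = ½(658.25 + 698.5)(203.5 − 123) = 54609.1875; ΔPS = ½(658.25 + 698.5)(215 − 203.5) = 7801.3125.
Government spending = 92 × 698.5 = 64262.
DWL = ½ × 92 × (698.5 − 658.25) = 1851.5; fraction = 1851.5 / 64262 = 161/5588.

DWL / government spending = 161/5588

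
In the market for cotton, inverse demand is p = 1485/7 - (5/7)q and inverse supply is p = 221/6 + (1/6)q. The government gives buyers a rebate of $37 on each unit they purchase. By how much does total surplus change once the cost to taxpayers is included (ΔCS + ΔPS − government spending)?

Net change in total surplus = -$777

Pre-subsidy: 1485/7 - (5/7)q = 221/6 + (1/6)q gives q* = 199 and p* = 70.
With the rebate, buyers effectively pay pb = ps − 37, where ps is the price sellers receive.
On the curves, pb = 1485/7 - (5/7)q and ps = 221/6 + (1/6)q; the wedge ps − pb = 37 gives 221/6 + (1/6)q − (1485/7 - (5/7)q) = 37, so q' = 241.
Then pb = 1485/7 − (5/7)·241 = 40 and ps = 221/6 + (1/6)·241 = 77.
ΔCS = ½(199 + 241)(70 − 40) = 6600; ΔPS = ½(199 + 241)(77 − 70) = 1540.
Government spending = 37 × 241 = 8917.
Net change = 6600 + 1540 − 8917 = -777. The loss equals the DWL triangle ½·37·42.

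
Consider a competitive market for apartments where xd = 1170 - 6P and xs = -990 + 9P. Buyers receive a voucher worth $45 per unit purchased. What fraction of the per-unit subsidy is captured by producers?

Producer share = 0.4

Pre-subsidy: 1170 - 6P = -990 + 9P gives P* = 144, x* = 306.
With the rebate, buyers effectively pay Pb = Ps − 45, where Ps is the price sellers receive.
Demand in terms of Ps becomes xd = 1170 − 6(Ps − 45) = 1440 - 6Ps. Setting this equal to supply: 1440 - 6Ps = -990 + 9Ps, so Ps = 162.
Buyers pay Pb = 162 − 45 = 117; x' = -990 + 9·162 = 468.
Buyers' price falls by P* − Pb = 144 − 117 = 27; sellers' price rises by Ps − P* = 162 − 144 = 18.
So producers capture 18/45 = 0.4 of each unit of subsidy.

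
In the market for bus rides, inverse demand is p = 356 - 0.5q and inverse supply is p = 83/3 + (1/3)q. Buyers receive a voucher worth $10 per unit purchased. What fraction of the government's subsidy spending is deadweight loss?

Pre-subsidy: 356 - 0.5q = 83/3 + (1/3)q gives q* = 394 and p* = 159.
With the rebate, buyers effectively pay pb = ps − 10, where ps is the price sellers receive.
On the curves, pb = 356 - 0.5q and ps = 83/3 + (1/3)q; the wedge ps − pb = 10 gives 83/3 + (1/3)q − (356 - 0.5q) = 10, so q' = 406.
Then pb = 356 − 0.5·406 = 153 and ps = 83/3 + (1/3)·406 = 163.
ΔCS = ½(394 + 406)(159 − 153) = 2400; ΔPS = ½(394 + 406)(163 − 159) = 1600.
Government spending = 10 × 406 = 4060.
DWL = ½ × 10 × (406 − 394) = 60; fraction = 60 / 4060 = 3/203.

DWL / government spending = 3/203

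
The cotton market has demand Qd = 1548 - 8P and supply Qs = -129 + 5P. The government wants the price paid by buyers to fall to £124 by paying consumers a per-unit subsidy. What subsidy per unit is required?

Required subsidy s = £13 per unit

At a buyer price of 124, quantity demanded is 1548 − 8·124 = 556.
Sellers supply 556 only when they receive Ps with -129 + 5·Ps = 556, i.e. Ps = 137.
s = Ps − Pb = 137 − 124 = 13.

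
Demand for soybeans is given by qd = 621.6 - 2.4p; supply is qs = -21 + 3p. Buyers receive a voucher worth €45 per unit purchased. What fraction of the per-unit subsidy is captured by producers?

Pre-subsidy: 621.6 - 2.4p = -21 + 3p gives p* = 119, q* = 336.
With the rebate, buyers effectively pay pb = ps − 45, where ps is the price sellers receive.
Demand in terms of ps becomes qd = 621.6 − 2.4(ps − 45) = 729.6 - 2.4ps. Setting this equal to supply: 729.6 - 2.4ps = -21 + 3ps, so ps = 139.
Buyers pay pb = 139 − 45 = 94; q' = -21 + 3·139 = 396.
Buyers' price falls by p* − pb = 119 − 94 = 25; sellers' price rises by ps − p* = 139 − 119 = 20.
So producers capture 20/45 = 4/9 of each unit of subsidy.

Producer share = 4/9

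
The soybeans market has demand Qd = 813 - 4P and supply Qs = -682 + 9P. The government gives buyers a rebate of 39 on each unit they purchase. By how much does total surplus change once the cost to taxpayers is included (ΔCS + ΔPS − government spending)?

Pre-subsidy: 813 - 4P = -682 + 9P gives P* = 115, Q* = 353.
With the rebate, buyers effectively pay Pb = Ps − 39, where Ps is the price sellers receive.
Demand in terms of Ps becomes Qd = 813 − 4(Ps − 39) = 969 - 4Ps. Setting this equal to supply: 969 - 4Ps = -682 + 9Ps, so Ps = 127.
Buyers pay Pb = 127 − 39 = 88; Q' = -682 + 9·127 = 461.
ΔCS = ½(353 + 461)(115 − 88) = 10989; ΔPS = ½(353 + 461)(127 − 115) = 4884.
Government spending = 39 × 461 = 17979.
Net change = 10989 + 4884 − 17979 = -2106. The loss equals the DWL triangle ½·39·108.

Net change in total surplus = -2106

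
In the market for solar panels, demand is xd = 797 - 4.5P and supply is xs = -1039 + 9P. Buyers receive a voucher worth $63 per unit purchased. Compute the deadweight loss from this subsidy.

Pre-subsidy: 797 - 4.5P = -1039 + 9P gives P* = 136, x* = 185.
With the rebate, buyers effectively pay Pb = Ps − 63, where Ps is the price sellers receive.
Demand in terms of Ps becomes xd = 797 − 4.5(Ps − 63) = 1080.5 - 4.5Ps. Setting this equal to supply: 1080.5 - 4.5Ps = -1039 + 9Ps, so Ps = 157.
Buyers pay Pb = 157 − 63 = 94; x' = -1039 + 9·157 = 374.
The subsidy expands output by 374 − 185 = 189 past the efficient level; on those units the gap between marginal cost and willingness to pay runs from 0 up to 63.
DWL = ½ × 63 × 189 = 5953.5.

Deadweight loss = $5953.5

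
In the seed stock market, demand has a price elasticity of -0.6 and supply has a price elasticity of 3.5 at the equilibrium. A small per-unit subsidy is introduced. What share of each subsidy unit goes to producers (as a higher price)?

Producer share = 6/41

For a small subsidy around the equilibrium, the benefit split depends on the relative slopes, which at a point are proportional to the elasticities.
Buyer share = εs/(εs + |εd|) = 3.5/(3.5 + 0.6) = 35/41; seller share = |εd|/(εs + |εd|) = 6/41.
So producers capture 6/41 of the subsidy.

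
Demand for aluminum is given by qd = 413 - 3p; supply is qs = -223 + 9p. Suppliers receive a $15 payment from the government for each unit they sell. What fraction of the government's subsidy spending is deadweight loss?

DWL / government spending = 135/2302

Pre-subsidy: 413 - 3p = -223 + 9p gives p* = 53, q* = 254.
With the subsidy, sellers receive ps = pb + 15 for each unit, where pb is the price buyers pay.
Supply in terms of pb becomes qs = -223 + 9(pb + 15) = -88 + 9pb. Setting this equal to demand: 413 - 3pb = -88 + 9pb, so pb = 41.75.
Sellers receive ps = 41.75 + 15 = 56.75; q' = 413 − 3·41.75 = 287.75.
ΔCS = ½(254 + 287.75)(53 − 41.75) = 3047.34375; ΔPS = ½(254 + 287.75)(56.75 − 53) = 1015.78125.
Government spending = 15 × 287.75 = 4316.25.
DWL = ½ × 15 × (287.75 − 254) = 253.125; fraction = 253.125 / 4316.25 = 135/2302.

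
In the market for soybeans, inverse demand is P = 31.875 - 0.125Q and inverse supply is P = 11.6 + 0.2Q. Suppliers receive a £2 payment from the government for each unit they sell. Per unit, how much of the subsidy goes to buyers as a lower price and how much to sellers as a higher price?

Pre-subsidy: 31.875 - 0.125Q = 11.6 + 0.2Q gives Q* = 811/13 and P* = 313/13.
With the subsidy, sellers receive Ps = Pb + 2 for each unit, where Pb is the price buyers pay.
On the curves, Pb = 31.875 - 0.125Q and Ps = 11.6 + 0.2Q; the wedge Ps − Pb = 2 gives 11.6 + 0.2Q − (31.875 - 0.125Q) = 2, so Q' = 891/13.
Then Pb = 31.875 − 0.125·(891/13) = 303/13 and Ps = 11.6 + 0.2·(891/13) = 329/13.
Buyers' price falls by P* − Pb = 313/13 − 303/13 = 10/13; sellers' price rises by Ps − P* = 329/13 − 313/13 = 16/13.

Buyers gain 10/13 per unit; sellers gain 16/13 per unit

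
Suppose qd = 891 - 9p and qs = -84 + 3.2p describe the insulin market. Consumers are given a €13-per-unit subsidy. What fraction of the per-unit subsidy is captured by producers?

Pre-subsidy: 891 - 9p = -84 + 3.2p gives p* = 4875/61, q* = 10476/61.
With the rebate, buyers effectively pay pb = ps − 13, where ps is the price sellers receive.
Demand in terms of ps becomes qd = 891 − 9(ps − 13) = 1008 - 9ps. Setting this equal to supply: 1008 - 9ps = -84 + 3.2ps, so ps = 5460/61.
Buyers pay pb = 5460/61 − 13 = 4667/61; q' = -84 + 3.2·(5460/61) = 12348/61.
Buyers' price falls by p* − pb = 4875/61 − 4667/61 = 208/61; sellers' price rises by ps − p* = 5460/61 − 4875/61 = 585/61.
So producers capture (585/61)/13 = 45/61 of each unit of subsidy.

Producer share = 45/61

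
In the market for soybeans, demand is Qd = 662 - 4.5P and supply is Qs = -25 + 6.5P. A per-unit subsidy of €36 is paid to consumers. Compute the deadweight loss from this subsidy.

Pre-subsidy: 662 - 4.5P = -25 + 6.5P gives P* = 687/11, Q* = 8381/22.
With the rebate, buyers effectively pay Pb = Ps − 36, where Ps is the price sellers receive.
Demand in terms of Ps becomes Qd = 662 − 4.5(Ps − 36) = 824 - 4.5Ps. Setting this equal to supply: 824 - 4.5Ps = -25 + 6.5Ps, so Ps = 849/11.
Buyers pay Pb = 849/11 − 36 = 453/11; Q' = -25 + 6.5·(849/11) = 10487/22.
The subsidy expands output by 10487/22 − 8381/22 = 1053/11 past the efficient level; on those units the gap between marginal cost and willingness to pay runs from 0 up to 36.
DWL = ½ × 36 × 1053/11 = 18954/11.

Deadweight loss = 18954/11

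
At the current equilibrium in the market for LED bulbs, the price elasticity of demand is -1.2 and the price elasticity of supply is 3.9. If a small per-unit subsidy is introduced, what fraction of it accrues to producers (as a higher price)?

For a small subsidy around the equilibrium, the benefit split depends on the relative slopes, which at a point are proportional to the elasticities.
Buyer share = εs/(εs + |εd|) = 3.9/(3.9 + 1.2) = 13/17; seller share = |εd|/(εs + |εd|) = 4/17.
So producers capture 4/17 of the subsidy.

Producer share = 4/17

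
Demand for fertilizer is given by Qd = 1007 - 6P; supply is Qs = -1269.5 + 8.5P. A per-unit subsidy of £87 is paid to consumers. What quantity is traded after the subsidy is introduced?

Pre-subsidy: 1007 - 6P = -1269.5 + 8.5P gives P* = 157, Q* = 65.
With the rebate, buyers effectively pay Pb = Ps − 87, where Ps is the price sellers receive.
Demand in terms of Ps becomes Qd = 1007 − 6(Ps − 87) = 1529 - 6Ps. Setting this equal to supply: 1529 - 6Ps = -1269.5 + 8.5Ps, so Ps = 193.
Buyers pay Pb = 193 − 87 = 106; Q' = -1269.5 + 8.5·193 = 371.

Q' = 371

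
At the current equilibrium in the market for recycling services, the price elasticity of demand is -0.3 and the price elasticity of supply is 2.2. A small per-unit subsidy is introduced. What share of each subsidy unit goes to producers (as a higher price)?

Producer share = 0.12

For a small subsidy around the equilibrium, the benefit split depends on the relative slopes, which at a point are proportional to the elasticities.
Buyer share = εs/(εs + |εd|) = 2.2/(2.2 + 0.3) = 0.88; seller share = |εd|/(εs + |εd|) = 0.12.
So producers capture 0.12 of the subsidy.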